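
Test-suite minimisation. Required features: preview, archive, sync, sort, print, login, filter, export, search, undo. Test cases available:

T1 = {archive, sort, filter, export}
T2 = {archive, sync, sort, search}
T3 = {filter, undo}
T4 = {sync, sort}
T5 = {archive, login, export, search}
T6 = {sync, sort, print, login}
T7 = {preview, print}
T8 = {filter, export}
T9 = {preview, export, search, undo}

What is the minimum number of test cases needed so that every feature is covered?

T1, T6, T9 together cover {preview, archive, sync, sort, print, login, filter, export, search, undo} — every feature.
No 2 of the 9 test cases cover everything (all 36 pairs fall short), so 3 is minimum.

3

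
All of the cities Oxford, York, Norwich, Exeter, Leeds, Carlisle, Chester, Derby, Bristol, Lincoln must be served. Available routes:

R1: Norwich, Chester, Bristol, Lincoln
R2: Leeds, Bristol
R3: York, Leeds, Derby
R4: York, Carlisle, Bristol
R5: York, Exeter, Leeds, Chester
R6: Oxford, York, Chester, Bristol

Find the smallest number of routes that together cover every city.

R1, R3, R4, R5, R6 together cover {Oxford, York, Norwich, Exeter, Leeds, Carlisle, Chester, Derby, Bristol, Lincoln} — every city.
No 4 of the 6 routes cover everything (all 15 size-4 selections fall short), so 5 is minimum.

5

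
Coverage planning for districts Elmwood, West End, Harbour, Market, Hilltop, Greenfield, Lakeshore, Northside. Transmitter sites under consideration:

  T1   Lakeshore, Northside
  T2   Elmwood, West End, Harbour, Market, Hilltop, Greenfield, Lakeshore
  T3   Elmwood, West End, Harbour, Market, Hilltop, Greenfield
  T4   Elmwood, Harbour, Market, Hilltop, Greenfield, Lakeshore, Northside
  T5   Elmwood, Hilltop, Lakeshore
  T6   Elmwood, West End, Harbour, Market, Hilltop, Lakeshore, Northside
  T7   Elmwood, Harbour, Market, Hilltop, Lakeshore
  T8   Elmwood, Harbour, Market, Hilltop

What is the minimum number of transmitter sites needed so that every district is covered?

T1, T2 together cover {Elmwood, West End, Harbour, Market, Hilltop, Greenfield, Lakeshore, Northside} — every district.
No single transmitter site contains all 8 districts, so 2 is optimal.

2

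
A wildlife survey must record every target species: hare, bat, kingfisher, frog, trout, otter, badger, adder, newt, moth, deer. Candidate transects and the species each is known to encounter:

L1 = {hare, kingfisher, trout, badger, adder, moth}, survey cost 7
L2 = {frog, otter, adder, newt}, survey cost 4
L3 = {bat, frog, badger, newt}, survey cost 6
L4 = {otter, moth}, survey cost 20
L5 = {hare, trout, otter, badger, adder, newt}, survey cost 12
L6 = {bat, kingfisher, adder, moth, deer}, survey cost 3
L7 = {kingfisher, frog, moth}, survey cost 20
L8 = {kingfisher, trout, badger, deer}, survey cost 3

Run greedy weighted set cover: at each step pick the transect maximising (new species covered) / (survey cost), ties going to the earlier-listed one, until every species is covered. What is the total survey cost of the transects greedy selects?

Pick 1: L6 adds 5 new (bat, kingfisher, adder, moth, deer) at survey cost 3 (ratio 5/3).
Pick 2: L2 adds 3 new (frog, otter, newt) at survey cost 4 (ratio 3/4).
Pick 3: L8 adds 2 new (trout, badger) at survey cost 3 (ratio 2/3).
Pick 4: L1 adds 1 new (hare) at survey cost 7 (ratio 1/7).
Greedy total survey cost: 3 + 4 + 3 + 7 = 17. (The true optimum is 14, so greedy overshoots here.)

17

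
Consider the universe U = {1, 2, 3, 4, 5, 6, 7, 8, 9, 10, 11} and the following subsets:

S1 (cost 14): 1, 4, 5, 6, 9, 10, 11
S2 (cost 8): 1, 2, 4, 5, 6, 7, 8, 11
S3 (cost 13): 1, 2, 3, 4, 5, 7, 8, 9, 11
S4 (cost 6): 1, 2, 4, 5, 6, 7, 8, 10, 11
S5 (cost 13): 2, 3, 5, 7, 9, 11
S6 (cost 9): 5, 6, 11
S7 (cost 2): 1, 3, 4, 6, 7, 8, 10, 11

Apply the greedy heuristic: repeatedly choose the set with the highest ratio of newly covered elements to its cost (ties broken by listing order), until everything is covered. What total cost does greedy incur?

Pick 1: S7 adds 8 new (1, 3, 4, 6, 7, 8, 10, 11) at cost 2 (ratio 8/2).
Pick 2: S4 adds 2 new (2, 5) at cost 6 (ratio 2/6).
Pick 3: S3 adds 1 new (9) at cost 13 (ratio 1/13).
Greedy total cost: 2 + 6 + 13 = 21. (The true optimum is 15, so greedy overshoots here.)

21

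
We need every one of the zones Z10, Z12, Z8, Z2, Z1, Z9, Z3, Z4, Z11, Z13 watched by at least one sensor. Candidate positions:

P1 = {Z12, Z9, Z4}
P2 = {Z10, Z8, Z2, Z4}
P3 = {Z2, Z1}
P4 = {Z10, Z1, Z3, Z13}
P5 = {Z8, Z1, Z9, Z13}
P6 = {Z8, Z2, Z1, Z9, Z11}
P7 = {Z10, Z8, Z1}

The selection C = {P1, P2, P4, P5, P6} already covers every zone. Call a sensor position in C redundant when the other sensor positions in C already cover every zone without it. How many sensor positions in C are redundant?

2

Drop P1: Z12 uncovered — not redundant.
Drop P2: the rest still cover every zone — redundant.
Drop P4: Z3 uncovered — not redundant.
Drop P5: the rest still cover every zone — redundant.
Drop P6: Z11 uncovered — not redundant.
2 redundant: P2, P5.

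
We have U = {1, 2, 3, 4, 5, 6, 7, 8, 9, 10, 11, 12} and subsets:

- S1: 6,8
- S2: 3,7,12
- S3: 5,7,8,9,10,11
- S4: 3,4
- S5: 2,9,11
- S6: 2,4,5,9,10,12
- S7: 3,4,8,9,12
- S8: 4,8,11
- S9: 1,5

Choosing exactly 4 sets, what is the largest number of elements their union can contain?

11

Choosing S1, S2, S3, S6 covers {2, 3, 4, 5, 6, 7, 8, 9, 10, 11, 12} — 11 elements.
No choice of 4 sets does better; here 1 is left uncovered.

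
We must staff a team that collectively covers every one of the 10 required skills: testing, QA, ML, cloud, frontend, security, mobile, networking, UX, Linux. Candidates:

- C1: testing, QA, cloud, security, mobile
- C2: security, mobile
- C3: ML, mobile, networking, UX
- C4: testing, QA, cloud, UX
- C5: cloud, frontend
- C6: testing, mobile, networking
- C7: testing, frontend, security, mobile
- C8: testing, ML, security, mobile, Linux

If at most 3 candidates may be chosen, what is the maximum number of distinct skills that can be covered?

9

Choosing C1, C3, C5 covers {testing, QA, ML, cloud, frontend, security, mobile, networking, UX} — 9 skills.
No choice of 3 candidates does better; here Linux is left uncovered.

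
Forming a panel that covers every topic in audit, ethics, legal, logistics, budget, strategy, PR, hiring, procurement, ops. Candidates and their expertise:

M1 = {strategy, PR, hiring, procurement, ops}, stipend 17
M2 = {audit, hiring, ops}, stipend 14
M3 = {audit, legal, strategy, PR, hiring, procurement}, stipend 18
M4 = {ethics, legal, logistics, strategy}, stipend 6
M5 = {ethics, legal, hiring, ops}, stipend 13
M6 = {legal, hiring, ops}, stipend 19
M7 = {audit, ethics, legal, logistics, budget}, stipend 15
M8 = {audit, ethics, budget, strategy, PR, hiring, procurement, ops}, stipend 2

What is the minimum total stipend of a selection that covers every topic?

M4, M8 cover every topic at stipend 6 + 2 = 8.
Any cover uses at least 2 members; among all covering selections none totals below 8.

8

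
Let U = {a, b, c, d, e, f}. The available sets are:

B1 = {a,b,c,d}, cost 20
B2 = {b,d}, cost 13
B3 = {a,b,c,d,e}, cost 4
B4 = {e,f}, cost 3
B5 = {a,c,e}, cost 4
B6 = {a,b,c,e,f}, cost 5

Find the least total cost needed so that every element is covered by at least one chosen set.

7

B3, B4 cover every element at cost 4 + 3 = 7.
Any cover uses at least 2 sets; among all covering selections none totals below 7.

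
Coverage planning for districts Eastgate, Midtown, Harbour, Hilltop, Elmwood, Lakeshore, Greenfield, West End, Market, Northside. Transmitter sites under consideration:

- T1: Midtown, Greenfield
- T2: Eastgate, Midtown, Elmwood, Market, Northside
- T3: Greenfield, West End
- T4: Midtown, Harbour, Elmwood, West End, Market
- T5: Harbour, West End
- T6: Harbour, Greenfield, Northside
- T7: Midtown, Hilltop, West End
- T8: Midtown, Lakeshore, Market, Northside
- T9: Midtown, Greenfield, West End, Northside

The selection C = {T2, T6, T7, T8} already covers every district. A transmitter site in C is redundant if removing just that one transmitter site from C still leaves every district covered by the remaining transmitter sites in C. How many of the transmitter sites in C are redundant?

0

Drop T2: Eastgate, Elmwood uncovered — not redundant.
Drop T6: Harbour, Greenfield uncovered — not redundant.
Drop T7: Hilltop, West End uncovered — not redundant.
Drop T8: Lakeshore uncovered — not redundant.
None of the transmitter sites in C is redundant.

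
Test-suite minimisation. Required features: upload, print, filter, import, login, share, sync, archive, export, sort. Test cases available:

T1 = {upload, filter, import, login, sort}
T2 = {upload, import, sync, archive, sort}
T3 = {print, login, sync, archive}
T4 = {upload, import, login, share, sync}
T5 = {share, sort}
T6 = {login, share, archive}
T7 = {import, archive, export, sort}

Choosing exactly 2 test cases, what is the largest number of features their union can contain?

Choosing T1, T3 covers {upload, print, filter, import, login, sync, archive, sort} — 8 features.
No choice of 2 test cases does better; here share, export are left uncovered.

8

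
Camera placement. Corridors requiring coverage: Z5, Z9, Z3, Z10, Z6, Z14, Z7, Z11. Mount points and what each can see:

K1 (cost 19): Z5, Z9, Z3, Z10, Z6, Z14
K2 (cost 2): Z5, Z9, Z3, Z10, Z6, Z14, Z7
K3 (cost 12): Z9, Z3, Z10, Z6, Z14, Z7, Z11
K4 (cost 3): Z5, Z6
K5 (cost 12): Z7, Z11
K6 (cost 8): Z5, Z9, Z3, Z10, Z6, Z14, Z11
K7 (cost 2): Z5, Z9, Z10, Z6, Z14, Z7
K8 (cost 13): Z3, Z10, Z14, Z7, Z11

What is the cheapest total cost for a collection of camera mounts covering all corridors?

10

K2, K6 cover every corridor at cost 2 + 8 = 10.
Any cover uses at least 2 camera mounts; among all covering selections none totals below 10.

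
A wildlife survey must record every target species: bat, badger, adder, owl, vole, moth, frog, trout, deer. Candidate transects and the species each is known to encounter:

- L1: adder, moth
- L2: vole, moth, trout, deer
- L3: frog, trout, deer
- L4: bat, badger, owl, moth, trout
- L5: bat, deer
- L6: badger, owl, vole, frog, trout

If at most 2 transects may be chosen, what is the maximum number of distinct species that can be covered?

Choosing L1, L6 covers {badger, adder, owl, vole, moth, frog, trout} — 7 species.
No choice of 2 transects does better; here bat, deer are left uncovered.

7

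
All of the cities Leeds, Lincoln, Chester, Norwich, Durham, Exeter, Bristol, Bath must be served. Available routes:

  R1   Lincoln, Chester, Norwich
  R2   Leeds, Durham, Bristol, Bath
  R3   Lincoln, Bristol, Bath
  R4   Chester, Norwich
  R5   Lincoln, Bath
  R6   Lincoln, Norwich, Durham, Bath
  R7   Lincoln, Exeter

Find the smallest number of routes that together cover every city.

R1, R2, R7 together cover {Leeds, Lincoln, Chester, Norwich, Durham, Exeter, Bristol, Bath} — every city.
No 2 of the 7 routes cover everything (all 21 pairs fall short), so 3 is minimum.

3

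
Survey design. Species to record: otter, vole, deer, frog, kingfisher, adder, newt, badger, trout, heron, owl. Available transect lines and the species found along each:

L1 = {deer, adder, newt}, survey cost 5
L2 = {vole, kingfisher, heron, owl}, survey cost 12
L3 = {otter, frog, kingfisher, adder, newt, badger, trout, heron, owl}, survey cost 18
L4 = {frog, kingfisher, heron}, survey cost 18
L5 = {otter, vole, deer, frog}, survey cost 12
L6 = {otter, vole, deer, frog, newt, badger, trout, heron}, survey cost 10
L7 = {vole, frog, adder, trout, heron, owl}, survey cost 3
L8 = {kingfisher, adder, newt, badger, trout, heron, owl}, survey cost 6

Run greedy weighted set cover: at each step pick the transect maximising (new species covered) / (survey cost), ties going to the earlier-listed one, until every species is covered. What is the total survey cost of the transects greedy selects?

Pick 1: L7 adds 6 new (vole, frog, adder, trout, heron, owl) at survey cost 3 (ratio 6/3).
Pick 2: L8 adds 3 new (kingfisher, newt, badger) at survey cost 6 (ratio 3/6).
Pick 3: L1 adds 1 new (deer) at survey cost 5 (ratio 1/5).
Pick 4: L6 adds 1 new (otter) at survey cost 10 (ratio 1/10).
Greedy total survey cost: 3 + 6 + 5 + 10 = 24. (The true optimum is 16, so greedy overshoots here.)

24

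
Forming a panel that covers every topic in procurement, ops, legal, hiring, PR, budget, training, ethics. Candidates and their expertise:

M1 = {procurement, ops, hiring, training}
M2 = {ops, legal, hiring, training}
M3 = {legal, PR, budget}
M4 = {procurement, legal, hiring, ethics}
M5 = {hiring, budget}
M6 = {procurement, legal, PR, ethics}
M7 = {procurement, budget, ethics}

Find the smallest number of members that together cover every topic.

M1, M3, M4 together cover {procurement, ops, legal, hiring, PR, budget, training, ethics} — every topic.
No 2 of the 7 members cover everything (all 21 pairs fall short), so 3 is minimum.

3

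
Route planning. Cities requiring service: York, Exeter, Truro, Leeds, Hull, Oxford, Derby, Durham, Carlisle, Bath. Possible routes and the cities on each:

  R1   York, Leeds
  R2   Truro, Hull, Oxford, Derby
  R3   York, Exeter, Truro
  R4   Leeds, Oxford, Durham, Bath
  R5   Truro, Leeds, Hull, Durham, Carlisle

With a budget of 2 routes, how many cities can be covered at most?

Choosing R2, R4 covers {Truro, Leeds, Hull, Oxford, Derby, Durham, Bath} — 7 cities.
No choice of 2 routes does better; here York, Exeter, Carlisle are left uncovered.

7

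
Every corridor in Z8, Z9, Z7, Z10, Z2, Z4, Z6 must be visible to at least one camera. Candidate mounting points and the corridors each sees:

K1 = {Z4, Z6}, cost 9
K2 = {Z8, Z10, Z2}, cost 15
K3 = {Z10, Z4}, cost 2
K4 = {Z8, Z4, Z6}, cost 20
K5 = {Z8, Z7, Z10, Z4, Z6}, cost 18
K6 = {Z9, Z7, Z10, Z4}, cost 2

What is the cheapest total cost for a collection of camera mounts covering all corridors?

K1, K2, K6 cover every corridor at cost 9 + 15 + 2 = 26.
Any cover uses at least 3 camera mounts; among all covering selections none totals below 26.

26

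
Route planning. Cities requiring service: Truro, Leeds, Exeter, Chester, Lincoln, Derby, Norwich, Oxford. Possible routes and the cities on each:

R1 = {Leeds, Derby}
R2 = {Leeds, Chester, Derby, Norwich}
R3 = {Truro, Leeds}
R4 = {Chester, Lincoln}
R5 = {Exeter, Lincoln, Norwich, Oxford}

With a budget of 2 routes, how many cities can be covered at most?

7

Choosing R2, R5 covers {Leeds, Exeter, Chester, Lincoln, Derby, Norwich, Oxford} — 7 cities.
No choice of 2 routes does better; here Truro is left uncovered.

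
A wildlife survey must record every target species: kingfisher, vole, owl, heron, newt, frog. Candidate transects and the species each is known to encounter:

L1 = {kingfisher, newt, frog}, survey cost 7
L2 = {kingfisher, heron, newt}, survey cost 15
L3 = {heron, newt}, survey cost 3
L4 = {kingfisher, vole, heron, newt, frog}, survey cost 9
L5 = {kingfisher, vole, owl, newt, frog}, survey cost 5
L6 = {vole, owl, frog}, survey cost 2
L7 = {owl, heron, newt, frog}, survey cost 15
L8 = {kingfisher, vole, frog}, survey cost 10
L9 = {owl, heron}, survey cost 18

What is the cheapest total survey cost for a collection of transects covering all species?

8

L3, L5 cover every species at survey cost 3 + 5 = 8.
Any cover uses at least 2 transects; among all covering selections none totals below 8.
Greedy by coverage-per-survey cost would pick L6, L3, L5 for 10 — worse than the optimum 8.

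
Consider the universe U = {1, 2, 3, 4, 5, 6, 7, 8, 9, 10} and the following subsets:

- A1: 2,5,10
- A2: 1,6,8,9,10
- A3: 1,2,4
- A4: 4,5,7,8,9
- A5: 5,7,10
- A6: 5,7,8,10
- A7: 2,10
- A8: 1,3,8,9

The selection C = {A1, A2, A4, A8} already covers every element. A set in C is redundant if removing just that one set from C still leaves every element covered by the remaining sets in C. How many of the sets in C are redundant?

0

Drop A1: 2 uncovered — not redundant.
Drop A2: 6 uncovered — not redundant.
Drop A4: 4, 7 uncovered — not redundant.
Drop A8: 3 uncovered — not redundant.
None of the sets in C is redundant.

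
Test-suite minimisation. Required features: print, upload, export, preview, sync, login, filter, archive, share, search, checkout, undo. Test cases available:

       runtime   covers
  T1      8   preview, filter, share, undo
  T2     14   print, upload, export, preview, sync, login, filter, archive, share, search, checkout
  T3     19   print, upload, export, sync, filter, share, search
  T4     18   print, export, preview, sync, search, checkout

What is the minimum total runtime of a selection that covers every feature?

22

T1, T2 cover every feature at runtime 8 + 14 = 22.
Any cover uses at least 2 test cases; among all covering selections none totals below 22.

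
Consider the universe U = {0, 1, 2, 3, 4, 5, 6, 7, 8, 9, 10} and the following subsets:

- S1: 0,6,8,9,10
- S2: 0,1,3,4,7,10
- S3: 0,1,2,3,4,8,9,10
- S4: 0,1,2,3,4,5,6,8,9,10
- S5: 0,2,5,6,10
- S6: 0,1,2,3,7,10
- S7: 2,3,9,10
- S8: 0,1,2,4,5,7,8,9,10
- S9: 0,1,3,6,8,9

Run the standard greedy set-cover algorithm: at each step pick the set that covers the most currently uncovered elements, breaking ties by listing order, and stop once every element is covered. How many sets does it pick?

2

Pick 1: S4 covers 10 new elements (0, 1, 2, 3, 4, 5, 6, 8, 9, 10).
Pick 2: S2 covers 1 new elements (7).
Greedy uses 2 sets.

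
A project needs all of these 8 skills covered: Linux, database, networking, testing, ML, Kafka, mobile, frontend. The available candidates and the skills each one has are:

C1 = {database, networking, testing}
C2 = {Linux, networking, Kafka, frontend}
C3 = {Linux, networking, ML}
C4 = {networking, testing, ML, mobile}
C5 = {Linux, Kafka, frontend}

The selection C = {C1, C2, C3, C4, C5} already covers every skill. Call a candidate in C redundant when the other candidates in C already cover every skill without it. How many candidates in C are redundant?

Drop C1: database uncovered — not redundant.
Drop C2: the rest still cover every skill — redundant.
Drop C3: the rest still cover every skill — redundant.
Drop C4: mobile uncovered — not redundant.
Drop C5: the rest still cover every skill — redundant.
3 redundant: C2, C3, C5.

3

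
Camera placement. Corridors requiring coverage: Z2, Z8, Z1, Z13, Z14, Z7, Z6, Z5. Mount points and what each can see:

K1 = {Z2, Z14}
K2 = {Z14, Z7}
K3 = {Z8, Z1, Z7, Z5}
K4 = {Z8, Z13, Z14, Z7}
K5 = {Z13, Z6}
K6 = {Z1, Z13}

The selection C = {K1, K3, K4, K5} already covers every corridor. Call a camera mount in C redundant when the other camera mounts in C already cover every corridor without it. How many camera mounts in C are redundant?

1

Drop K1: Z2 uncovered — not redundant.
Drop K3: Z1, Z5 uncovered — not redundant.
Drop K4: the rest still cover every corridor — redundant.
Drop K5: Z6 uncovered — not redundant.
1 redundant: K4.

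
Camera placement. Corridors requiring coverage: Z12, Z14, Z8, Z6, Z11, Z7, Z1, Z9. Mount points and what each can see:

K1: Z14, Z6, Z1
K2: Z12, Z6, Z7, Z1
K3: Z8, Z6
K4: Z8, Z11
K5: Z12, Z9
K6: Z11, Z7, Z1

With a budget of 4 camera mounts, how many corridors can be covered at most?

8

Choosing K1, K2, K4, K5 covers {Z12, Z14, Z8, Z6, Z11, Z7, Z1, Z9} — 8 corridors.
That is all 8 corridors.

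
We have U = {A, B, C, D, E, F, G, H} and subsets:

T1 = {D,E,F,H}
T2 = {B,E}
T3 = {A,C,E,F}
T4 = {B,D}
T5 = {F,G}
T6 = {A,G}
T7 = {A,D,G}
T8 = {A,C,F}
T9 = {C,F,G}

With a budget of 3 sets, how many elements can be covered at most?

7

Choosing T1, T2, T3 covers {A, B, C, D, E, F, H} — 7 elements.
No choice of 3 sets does better; here G is left uncovered.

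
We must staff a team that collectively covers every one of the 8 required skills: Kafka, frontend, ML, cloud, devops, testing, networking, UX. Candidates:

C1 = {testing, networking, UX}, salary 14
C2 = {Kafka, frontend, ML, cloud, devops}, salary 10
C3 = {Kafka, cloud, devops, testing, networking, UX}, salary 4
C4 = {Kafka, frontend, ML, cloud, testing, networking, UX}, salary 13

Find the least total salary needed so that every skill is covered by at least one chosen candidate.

14

C2, C3 cover every skill at salary 10 + 4 = 14.
Any cover uses at least 2 candidates; among all covering selections none totals below 14.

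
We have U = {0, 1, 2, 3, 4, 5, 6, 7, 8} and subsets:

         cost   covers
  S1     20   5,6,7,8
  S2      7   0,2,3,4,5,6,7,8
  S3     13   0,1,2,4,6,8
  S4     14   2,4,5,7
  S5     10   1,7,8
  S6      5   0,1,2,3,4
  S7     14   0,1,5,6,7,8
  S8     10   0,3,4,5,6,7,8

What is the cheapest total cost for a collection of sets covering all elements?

12

S2, S6 cover every element at cost 7 + 5 = 12.
Any cover uses at least 2 sets; among all covering selections none totals below 12.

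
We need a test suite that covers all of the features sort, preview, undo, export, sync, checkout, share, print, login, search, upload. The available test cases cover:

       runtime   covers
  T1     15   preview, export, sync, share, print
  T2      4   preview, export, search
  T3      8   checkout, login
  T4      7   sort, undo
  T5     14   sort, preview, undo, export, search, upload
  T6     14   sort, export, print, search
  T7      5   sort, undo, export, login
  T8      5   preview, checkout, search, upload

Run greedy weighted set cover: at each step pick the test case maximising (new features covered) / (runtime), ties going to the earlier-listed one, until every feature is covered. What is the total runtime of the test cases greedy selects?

25

Pick 1: T7 adds 4 new (sort, undo, export, login) at runtime 5 (ratio 4/5).
Pick 2: T8 adds 4 new (preview, checkout, search, upload) at runtime 5 (ratio 4/5).
Pick 3: T1 adds 3 new (sync, share, print) at runtime 15 (ratio 3/15).
Greedy total runtime: 5 + 5 + 15 = 25.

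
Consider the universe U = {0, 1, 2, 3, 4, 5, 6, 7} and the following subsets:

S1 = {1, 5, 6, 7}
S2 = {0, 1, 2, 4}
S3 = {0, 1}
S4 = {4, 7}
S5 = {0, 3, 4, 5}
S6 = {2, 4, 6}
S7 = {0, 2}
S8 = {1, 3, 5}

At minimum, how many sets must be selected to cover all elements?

3

S1, S2, S5 together cover {0, 1, 2, 3, 4, 5, 6, 7} — every element.
No 2 of the 8 sets cover everything (all 28 pairs fall short), so 3 is minimum.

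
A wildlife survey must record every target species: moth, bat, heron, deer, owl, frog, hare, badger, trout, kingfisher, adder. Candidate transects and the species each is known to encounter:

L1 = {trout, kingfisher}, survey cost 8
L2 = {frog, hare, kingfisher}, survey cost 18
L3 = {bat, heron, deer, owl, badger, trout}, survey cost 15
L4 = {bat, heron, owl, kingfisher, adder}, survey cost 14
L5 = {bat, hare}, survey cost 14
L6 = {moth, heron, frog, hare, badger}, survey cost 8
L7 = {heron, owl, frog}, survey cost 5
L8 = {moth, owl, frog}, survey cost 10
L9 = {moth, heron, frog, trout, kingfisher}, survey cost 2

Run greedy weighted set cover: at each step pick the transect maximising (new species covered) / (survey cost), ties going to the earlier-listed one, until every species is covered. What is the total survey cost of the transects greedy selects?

Pick 1: L9 adds 5 new (moth, heron, frog, trout, kingfisher) at survey cost 2 (ratio 5/2).
Pick 2: L3 adds 4 new (bat, deer, owl, badger) at survey cost 15 (ratio 4/15).
Pick 3: L6 adds 1 new (hare) at survey cost 8 (ratio 1/8).
Pick 4: L4 adds 1 new (adder) at survey cost 14 (ratio 1/14).
Greedy total survey cost: 2 + 15 + 8 + 14 = 39. (The true optimum is 37, so greedy overshoots here.)

39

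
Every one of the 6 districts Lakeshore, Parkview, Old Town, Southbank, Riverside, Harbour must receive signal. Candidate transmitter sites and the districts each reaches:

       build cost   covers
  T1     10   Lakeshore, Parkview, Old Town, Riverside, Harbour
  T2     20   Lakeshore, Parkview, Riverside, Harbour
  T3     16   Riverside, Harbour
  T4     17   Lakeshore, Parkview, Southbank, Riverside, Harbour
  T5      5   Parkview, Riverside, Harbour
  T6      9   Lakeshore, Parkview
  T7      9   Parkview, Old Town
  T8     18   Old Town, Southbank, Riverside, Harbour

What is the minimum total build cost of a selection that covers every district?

26

T4, T7 cover every district at build cost 17 + 9 = 26.
Any cover uses at least 2 transmitter sites; among all covering selections none totals below 26.
Greedy by coverage-per-build cost would pick T5, T1, T4 for 32 — worse than the optimum 26.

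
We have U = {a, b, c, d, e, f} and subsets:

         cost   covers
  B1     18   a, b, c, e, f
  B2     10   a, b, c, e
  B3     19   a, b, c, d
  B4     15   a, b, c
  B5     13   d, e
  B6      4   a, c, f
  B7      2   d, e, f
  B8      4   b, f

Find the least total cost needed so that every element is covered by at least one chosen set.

10

B6, B7, B8 cover every element at cost 4 + 2 + 4 = 10.
Any cover uses at least 2 sets; among all covering selections none totals below 10.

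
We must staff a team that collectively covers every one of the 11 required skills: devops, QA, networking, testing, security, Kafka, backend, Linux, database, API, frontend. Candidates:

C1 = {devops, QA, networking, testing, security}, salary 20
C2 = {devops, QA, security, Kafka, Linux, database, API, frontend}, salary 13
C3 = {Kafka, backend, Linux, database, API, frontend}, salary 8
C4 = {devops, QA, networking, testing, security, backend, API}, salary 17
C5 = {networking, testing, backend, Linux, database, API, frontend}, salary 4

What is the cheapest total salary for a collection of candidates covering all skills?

17

C2, C5 cover every skill at salary 13 + 4 = 17.
Any cover uses at least 2 candidates; among all covering selections none totals below 17.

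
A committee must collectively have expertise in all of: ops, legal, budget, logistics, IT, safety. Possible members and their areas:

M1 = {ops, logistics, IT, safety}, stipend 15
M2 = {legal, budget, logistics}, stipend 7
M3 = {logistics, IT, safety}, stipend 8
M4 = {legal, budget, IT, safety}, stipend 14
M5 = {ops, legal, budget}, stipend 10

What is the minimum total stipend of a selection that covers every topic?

18

M3, M5 cover every topic at stipend 8 + 10 = 18.
Any cover uses at least 2 members; among all covering selections none totals below 18.
Greedy by coverage-per-stipend would pick M2, M3, M5 for 25 — worse than the optimum 18.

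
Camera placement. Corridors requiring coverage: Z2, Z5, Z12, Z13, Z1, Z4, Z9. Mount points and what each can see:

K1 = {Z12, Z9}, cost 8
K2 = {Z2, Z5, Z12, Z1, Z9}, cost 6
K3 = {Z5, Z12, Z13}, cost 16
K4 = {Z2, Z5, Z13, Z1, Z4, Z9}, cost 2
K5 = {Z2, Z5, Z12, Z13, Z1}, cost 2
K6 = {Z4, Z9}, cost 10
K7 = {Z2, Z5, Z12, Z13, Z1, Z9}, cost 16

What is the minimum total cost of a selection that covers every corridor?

4

K4, K5 cover every corridor at cost 2 + 2 = 4.
Any cover uses at least 2 camera mounts; among all covering selections none totals below 4.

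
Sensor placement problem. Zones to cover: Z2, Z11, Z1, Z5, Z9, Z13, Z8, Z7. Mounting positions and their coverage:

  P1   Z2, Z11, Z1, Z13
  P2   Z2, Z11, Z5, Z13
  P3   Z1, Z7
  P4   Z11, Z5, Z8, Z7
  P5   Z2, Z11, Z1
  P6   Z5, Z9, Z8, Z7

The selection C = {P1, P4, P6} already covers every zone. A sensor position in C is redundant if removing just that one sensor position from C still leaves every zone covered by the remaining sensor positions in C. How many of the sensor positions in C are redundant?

Drop P1: Z2, Z1, Z13 uncovered — not redundant.
Drop P4: the rest still cover every zone — redundant.
Drop P6: Z9 uncovered — not redundant.
1 redundant: P4.

1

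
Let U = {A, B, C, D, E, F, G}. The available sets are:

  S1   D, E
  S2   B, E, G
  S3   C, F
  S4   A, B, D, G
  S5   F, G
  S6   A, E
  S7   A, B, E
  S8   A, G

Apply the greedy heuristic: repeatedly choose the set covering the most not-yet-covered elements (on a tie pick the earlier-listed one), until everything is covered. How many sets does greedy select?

Pick 1: S4 covers 4 new elements (A, B, D, G).
Pick 2: S3 covers 2 new elements (C, F).
Pick 3: S1 covers 1 new elements (E).
Greedy uses 3 sets.

3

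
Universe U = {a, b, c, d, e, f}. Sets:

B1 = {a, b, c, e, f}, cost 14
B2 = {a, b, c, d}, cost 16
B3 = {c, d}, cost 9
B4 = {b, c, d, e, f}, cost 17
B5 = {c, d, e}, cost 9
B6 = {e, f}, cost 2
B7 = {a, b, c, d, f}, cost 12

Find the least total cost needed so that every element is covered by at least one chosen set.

B6, B7 cover every element at cost 2 + 12 = 14.
Any cover uses at least 2 sets; among all covering selections none totals below 14.

14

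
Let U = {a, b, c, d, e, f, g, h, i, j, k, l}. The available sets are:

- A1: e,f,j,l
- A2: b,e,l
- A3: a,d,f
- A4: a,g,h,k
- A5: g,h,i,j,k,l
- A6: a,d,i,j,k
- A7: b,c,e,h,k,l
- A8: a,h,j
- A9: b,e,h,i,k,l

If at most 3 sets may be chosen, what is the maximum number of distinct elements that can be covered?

Choosing A3, A5, A7 covers {a, b, c, d, e, f, g, h, i, j, k, l} — 12 elements.
That is all 12 elements.

12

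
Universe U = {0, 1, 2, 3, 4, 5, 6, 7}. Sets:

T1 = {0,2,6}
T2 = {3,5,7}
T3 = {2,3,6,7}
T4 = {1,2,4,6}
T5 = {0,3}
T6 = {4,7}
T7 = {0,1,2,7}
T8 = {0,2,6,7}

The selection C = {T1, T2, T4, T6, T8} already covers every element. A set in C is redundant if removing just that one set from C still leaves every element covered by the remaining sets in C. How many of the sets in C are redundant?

Drop T1: the rest still cover every element — redundant.
Drop T2: 3, 5 uncovered — not redundant.
Drop T4: 1 uncovered — not redundant.
Drop T6: the rest still cover every element — redundant.
Drop T8: the rest still cover every element — redundant.
3 redundant: T1, T6, T8.

3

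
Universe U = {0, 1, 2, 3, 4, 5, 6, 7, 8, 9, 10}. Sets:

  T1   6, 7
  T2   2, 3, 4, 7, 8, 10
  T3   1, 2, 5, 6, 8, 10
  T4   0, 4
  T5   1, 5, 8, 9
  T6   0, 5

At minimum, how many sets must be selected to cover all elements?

4

T1, T2, T4, T5 together cover {0, 1, 2, 3, 4, 5, 6, 7, 8, 9, 10} — every element.
No 3 of the 6 sets cover everything (all 20 triples fall short), so 4 is minimum.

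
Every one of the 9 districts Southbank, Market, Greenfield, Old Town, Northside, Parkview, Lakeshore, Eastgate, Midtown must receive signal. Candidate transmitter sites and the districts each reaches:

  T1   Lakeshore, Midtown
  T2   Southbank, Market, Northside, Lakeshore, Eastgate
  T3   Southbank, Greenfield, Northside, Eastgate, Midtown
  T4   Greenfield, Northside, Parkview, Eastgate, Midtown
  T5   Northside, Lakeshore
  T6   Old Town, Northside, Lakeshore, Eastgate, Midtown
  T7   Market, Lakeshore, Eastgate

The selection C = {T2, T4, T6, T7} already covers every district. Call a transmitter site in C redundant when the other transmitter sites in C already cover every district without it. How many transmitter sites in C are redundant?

Drop T2: Southbank uncovered — not redundant.
Drop T4: Greenfield, Parkview uncovered — not redundant.
Drop T6: Old Town uncovered — not redundant.
Drop T7: the rest still cover every district — redundant.
1 redundant: T7.

1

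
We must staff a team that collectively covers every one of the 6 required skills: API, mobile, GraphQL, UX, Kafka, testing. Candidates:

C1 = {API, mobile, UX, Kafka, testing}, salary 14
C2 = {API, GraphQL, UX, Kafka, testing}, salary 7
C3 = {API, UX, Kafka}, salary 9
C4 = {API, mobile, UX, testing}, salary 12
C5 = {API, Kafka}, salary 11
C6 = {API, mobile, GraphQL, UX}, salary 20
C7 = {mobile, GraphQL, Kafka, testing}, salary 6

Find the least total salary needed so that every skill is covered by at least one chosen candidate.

C2, C7 cover every skill at salary 7 + 6 = 13.
Any cover uses at least 2 candidates; among all covering selections none totals below 13.

13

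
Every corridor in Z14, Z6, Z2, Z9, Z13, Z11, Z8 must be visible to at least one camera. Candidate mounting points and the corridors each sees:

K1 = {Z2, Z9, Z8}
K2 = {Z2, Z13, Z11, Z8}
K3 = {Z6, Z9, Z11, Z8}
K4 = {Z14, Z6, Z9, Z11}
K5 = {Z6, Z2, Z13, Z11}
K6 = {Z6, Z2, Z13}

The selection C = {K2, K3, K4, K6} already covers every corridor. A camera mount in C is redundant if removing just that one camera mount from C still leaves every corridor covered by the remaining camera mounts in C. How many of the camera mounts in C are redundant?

3

Drop K2: the rest still cover every corridor — redundant.
Drop K3: the rest still cover every corridor — redundant.
Drop K4: Z14 uncovered — not redundant.
Drop K6: the rest still cover every corridor — redundant.
3 redundant: K2, K3, K6.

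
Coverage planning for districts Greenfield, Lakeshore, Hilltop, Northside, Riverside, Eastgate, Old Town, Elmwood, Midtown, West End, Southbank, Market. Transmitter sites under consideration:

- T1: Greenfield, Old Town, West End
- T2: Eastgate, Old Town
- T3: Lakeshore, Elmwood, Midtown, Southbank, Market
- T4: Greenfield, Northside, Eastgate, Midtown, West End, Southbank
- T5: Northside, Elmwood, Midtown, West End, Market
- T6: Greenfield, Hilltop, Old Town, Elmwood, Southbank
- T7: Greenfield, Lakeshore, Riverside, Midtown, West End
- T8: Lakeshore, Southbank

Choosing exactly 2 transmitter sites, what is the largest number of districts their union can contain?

9

Choosing T3, T4 covers {Greenfield, Lakeshore, Northside, Eastgate, Elmwood, Midtown, West End, Southbank, Market} — 9 districts.
No choice of 2 transmitter sites does better; here Hilltop, Riverside, Old Town are left uncovered.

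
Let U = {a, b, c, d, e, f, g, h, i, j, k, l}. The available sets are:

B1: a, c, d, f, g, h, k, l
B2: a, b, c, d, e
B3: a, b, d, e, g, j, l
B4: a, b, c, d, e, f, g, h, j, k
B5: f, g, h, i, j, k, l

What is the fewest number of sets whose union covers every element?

B2, B5 together cover {a, b, c, d, e, f, g, h, i, j, k, l} — every element.
No single set contains all 12 elements, so 2 is optimal.

2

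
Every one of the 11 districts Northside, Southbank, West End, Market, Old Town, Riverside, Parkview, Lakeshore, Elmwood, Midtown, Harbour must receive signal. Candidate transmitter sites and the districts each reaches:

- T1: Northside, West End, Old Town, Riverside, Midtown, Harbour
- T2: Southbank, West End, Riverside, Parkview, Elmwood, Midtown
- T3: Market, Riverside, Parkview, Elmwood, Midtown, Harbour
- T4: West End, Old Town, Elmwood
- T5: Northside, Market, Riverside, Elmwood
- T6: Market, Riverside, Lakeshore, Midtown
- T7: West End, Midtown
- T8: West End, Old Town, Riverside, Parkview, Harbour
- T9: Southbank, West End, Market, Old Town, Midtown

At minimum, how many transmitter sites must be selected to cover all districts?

3

T1, T2, T6 together cover {Northside, Southbank, West End, Market, Old Town, Riverside, Parkview, Lakeshore, Elmwood, Midtown, Harbour} — every district.
No 2 of the 9 transmitter sites cover everything (all 36 pairs fall short), so 3 is minimum.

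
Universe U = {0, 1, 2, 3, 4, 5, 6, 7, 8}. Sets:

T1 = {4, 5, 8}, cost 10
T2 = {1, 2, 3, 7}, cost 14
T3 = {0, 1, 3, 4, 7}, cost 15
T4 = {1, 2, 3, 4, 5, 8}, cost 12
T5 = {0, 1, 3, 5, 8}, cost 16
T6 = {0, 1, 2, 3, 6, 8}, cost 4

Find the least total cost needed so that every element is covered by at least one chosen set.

T1, T2, T6 cover every element at cost 10 + 14 + 4 = 28.
Any cover uses at least 3 sets; among all covering selections none totals below 28.

28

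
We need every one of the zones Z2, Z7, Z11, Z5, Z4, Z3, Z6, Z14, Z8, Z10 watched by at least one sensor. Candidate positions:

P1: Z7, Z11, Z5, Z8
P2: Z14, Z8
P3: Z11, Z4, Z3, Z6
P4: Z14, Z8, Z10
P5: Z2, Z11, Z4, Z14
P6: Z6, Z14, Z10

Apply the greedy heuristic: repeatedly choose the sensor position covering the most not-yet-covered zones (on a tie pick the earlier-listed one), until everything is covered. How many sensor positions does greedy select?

Pick 1: P1 covers 4 new zones (Z7, Z11, Z5, Z8).
Pick 2: P3 covers 3 new zones (Z4, Z3, Z6).
Pick 3: P4 covers 2 new zones (Z14, Z10).
Pick 4: P5 covers 1 new zones (Z2).
Greedy uses 4 sensor positions.

4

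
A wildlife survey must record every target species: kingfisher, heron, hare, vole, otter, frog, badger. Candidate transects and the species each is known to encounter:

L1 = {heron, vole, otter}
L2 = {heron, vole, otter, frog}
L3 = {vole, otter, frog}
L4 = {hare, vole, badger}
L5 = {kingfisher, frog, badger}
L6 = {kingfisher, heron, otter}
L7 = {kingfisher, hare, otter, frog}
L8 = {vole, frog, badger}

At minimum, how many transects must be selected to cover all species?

L1, L4, L5 together cover {kingfisher, heron, hare, vole, otter, frog, badger} — every species.
No 2 of the 8 transects cover everything (all 28 pairs fall short), so 3 is minimum.

3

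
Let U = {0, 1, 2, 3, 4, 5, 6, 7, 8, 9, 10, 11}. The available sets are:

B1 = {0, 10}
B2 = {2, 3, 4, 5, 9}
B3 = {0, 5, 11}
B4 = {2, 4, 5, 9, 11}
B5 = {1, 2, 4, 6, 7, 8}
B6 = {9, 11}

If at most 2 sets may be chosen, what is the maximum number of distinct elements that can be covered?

Choosing B2, B5 covers {1, 2, 3, 4, 5, 6, 7, 8, 9} — 9 elements.
No choice of 2 sets does better; here 0, 10, 11 are left uncovered.

9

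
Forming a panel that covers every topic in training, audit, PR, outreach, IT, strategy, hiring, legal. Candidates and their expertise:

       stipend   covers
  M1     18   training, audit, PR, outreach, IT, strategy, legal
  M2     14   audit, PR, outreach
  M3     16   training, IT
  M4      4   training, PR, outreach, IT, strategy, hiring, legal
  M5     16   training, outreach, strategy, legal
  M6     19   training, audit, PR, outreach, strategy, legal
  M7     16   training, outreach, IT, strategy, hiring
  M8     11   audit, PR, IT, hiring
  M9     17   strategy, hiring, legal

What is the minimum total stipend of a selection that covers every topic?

M4, M8 cover every topic at stipend 4 + 11 = 15.
Any cover uses at least 2 members; among all covering selections none totals below 15.

15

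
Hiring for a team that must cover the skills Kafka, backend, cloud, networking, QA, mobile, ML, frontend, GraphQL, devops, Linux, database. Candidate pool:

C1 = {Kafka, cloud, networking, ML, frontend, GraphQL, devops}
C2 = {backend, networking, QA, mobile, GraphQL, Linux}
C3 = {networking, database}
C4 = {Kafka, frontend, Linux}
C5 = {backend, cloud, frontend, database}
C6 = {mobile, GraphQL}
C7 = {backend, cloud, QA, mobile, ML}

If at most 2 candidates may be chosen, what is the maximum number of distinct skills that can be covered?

11

Choosing C1, C2 covers {Kafka, backend, cloud, networking, QA, mobile, ML, frontend, GraphQL, devops, Linux} — 11 skills.
No choice of 2 candidates does better; here database is left uncovered.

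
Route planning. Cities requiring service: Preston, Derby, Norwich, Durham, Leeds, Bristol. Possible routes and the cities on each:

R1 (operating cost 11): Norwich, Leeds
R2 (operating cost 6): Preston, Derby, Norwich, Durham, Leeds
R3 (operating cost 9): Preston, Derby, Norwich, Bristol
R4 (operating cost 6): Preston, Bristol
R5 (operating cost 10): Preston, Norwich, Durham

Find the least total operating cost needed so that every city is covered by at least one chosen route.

12

R2, R4 cover every city at operating cost 6 + 6 = 12.
Any cover uses at least 2 routes; among all covering selections none totals below 12.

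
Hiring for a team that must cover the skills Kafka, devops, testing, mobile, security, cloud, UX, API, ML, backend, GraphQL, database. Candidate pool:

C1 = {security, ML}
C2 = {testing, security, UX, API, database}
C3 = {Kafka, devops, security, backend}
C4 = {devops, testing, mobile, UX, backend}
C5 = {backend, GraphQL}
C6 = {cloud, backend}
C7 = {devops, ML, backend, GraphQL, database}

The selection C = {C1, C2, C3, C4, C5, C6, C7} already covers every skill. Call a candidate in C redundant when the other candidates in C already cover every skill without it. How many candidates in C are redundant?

Drop C1: the rest still cover every skill — redundant.
Drop C2: API uncovered — not redundant.
Drop C3: Kafka uncovered — not redundant.
Drop C4: mobile uncovered — not redundant.
Drop C5: the rest still cover every skill — redundant.
Drop C6: cloud uncovered — not redundant.
Drop C7: the rest still cover every skill — redundant.
3 redundant: C1, C5, C7.

3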